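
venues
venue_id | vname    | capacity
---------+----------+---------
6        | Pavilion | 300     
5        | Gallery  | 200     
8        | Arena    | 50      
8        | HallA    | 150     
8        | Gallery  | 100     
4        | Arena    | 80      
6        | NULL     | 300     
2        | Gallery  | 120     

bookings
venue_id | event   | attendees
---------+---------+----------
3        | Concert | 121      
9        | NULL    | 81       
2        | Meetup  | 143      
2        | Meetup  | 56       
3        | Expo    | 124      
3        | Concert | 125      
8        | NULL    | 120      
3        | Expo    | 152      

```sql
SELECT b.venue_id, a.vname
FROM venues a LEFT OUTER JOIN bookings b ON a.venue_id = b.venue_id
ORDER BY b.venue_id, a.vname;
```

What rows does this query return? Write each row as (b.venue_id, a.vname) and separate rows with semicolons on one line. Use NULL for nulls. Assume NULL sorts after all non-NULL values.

LEFT JOIN keeps every row from `venues`; unmatched rows get NULL for `bookings`'s columns.
Matching on a.venue_id = b.venue_id.
Matched pairs: 5; unmatched a rows kept: 4.

(2, Gallery); (2, Gallery); (8, Arena); (8, Gallery); (8, HallA); (NULL, Arena); (NULL, Gallery); (NULL, Pavilion); (NULL, NULL)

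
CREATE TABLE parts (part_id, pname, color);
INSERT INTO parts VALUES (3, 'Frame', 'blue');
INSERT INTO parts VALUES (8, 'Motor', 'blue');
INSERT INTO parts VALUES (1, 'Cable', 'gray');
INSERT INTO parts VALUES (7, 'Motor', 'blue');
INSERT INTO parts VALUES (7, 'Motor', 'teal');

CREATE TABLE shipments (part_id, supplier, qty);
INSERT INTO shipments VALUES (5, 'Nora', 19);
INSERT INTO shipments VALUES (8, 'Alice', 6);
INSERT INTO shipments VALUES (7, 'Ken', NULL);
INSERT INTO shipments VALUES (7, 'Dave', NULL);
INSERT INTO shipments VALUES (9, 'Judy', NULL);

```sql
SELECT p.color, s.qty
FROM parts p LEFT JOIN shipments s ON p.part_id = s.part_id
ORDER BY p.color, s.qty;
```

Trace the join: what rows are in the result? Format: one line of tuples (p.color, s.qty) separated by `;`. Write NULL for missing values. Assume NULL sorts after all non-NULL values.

(blue, 6); (blue, NULL); (blue, NULL); (blue, NULL); (gray, NULL); (teal, NULL); (teal, NULL)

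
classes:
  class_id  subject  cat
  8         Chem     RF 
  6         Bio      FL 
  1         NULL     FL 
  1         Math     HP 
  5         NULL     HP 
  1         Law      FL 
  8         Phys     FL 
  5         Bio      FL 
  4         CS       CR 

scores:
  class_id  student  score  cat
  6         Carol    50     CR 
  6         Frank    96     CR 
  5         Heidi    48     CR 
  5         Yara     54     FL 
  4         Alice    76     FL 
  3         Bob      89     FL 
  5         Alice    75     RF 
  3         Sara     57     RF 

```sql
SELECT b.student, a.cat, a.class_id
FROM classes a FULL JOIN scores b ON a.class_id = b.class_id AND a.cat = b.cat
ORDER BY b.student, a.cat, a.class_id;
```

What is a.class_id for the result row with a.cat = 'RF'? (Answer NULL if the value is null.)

8

FULL OUTER JOIN keeps every row from both sides; unmatched rows get NULL for the other side's columns.
Matching on a.class_id = b.class_id AND a.cat = b.cat.
- class_id=8, cat=RF: no b row matches, row kept with b columns NULL.
- class_id=6, cat=FL: no b row matches, row kept with b columns NULL.
- class_id=1, cat=FL: no b row matches, row kept with b columns NULL.
- class_id=1, cat=HP: no b row matches, row kept with b columns NULL.
- class_id=5, cat=HP: no b row matches, row kept with b columns NULL.
- class_id=1, cat=FL: no b row matches, row kept with b columns NULL.
- class_id=8, cat=FL: no b row matches, row kept with b columns NULL.
- class_id=5, cat=FL: 1 matching b row(s), so 1 row(s) emitted.
- class_id=4, cat=CR: no b row matches, row kept with b columns NULL.
- 7 row(s) from b found no a partner → padded with NULL.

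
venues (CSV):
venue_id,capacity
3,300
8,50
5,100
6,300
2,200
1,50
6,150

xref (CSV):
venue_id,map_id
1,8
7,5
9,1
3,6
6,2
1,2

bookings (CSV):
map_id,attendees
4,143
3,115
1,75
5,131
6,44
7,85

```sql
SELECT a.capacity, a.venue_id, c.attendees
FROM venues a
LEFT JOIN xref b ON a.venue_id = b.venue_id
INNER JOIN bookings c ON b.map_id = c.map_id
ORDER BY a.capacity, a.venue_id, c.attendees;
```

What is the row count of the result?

1

Step 1 — a LEFT JOIN b on venue_id → 8 row(s).
Then INNER JOIN `bookings c` on map_id: keep only rows whose b.map_id appears in c.
Result: 1 row(s).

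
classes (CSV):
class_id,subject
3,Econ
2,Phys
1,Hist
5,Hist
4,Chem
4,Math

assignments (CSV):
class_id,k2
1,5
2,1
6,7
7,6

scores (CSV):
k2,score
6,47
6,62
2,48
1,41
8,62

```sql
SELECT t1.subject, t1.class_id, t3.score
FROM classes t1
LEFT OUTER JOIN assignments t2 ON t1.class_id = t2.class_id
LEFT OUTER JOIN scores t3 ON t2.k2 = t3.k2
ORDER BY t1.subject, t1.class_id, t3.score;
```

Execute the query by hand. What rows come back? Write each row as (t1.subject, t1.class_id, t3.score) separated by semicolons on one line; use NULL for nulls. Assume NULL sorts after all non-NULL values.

(Chem, 4, NULL); (Econ, 3, NULL); (Hist, 1, NULL); (Hist, 5, NULL); (Math, 4, NULL); (Phys, 2, 41)

Joins associate left-to-right: classes LEFT JOIN assignments on class_id gives 6 intermediate row(s).
Then LEFT JOIN `scores t3` on k2: each of those 6 rows is kept; rows whose t2.k2 has no match in t3 get NULL for t3's columns.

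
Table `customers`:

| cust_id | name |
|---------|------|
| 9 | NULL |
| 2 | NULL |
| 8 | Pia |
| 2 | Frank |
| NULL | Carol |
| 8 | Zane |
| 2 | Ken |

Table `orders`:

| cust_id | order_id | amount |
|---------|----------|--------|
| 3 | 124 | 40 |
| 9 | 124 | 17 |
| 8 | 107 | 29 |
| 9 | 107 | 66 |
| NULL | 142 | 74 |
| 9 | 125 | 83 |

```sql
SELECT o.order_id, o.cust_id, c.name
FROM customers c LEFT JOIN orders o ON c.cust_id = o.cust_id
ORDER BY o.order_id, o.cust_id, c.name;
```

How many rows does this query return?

9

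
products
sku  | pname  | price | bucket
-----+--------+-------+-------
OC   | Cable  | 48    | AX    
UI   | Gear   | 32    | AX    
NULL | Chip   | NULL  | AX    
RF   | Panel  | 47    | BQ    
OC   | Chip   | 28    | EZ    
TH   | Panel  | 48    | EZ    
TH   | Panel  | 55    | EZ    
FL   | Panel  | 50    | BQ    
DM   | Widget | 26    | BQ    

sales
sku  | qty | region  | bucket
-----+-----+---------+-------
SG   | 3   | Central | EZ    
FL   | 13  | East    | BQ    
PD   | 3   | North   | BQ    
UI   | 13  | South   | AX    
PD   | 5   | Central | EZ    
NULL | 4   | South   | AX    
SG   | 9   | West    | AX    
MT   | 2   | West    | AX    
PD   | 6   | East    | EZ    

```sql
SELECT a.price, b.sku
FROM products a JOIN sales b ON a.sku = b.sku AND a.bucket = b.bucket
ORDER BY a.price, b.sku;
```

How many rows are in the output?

2

INNER JOIN keeps only pairs where the ON condition holds.
Matching on a.sku = b.sku AND a.bucket = b.bucket. A NULL in a compared column never satisfies the condition.
Matched pairs: 2.
Total: 2 rows.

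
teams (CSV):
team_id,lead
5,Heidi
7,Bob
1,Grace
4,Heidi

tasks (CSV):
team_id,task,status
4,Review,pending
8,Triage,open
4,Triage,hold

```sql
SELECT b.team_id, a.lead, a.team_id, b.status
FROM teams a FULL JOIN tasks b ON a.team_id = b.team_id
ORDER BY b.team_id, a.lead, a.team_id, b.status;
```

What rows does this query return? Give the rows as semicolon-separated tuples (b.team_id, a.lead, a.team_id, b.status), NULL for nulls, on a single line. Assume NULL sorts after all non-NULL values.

FULL OUTER JOIN keeps every row from both sides; unmatched rows get NULL for the other side's columns.
Matching on a.team_id = b.team_id.
Matched pairs: 2; unmatched a rows kept: 3; unmatched b rows kept: 1.

(4, Heidi, 4, hold); (4, Heidi, 4, pending); (8, NULL, NULL, open); (NULL, Bob, 7, NULL); (NULL, Grace, 1, NULL); (NULL, Heidi, 5, NULL)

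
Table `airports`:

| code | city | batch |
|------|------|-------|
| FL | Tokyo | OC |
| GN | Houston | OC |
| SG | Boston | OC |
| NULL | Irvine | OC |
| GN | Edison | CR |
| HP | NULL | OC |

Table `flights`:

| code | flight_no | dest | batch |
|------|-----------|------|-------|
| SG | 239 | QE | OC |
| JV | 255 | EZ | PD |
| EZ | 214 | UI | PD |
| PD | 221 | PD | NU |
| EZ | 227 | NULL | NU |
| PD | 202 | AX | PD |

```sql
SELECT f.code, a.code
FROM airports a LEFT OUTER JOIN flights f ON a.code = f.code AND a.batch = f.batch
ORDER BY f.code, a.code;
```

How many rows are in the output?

LEFT JOIN keeps every row from `airports`; unmatched rows get NULL for `flights`'s columns.
Matching on a.code = f.code AND a.batch = f.batch. A NULL in a compared column never satisfies the condition.
- a[0] code=FL, batch=OC → no match; kept with NULLs on the f side.
- a[1] code=GN, batch=OC → no match; kept with NULLs on the f side.
- a[2] code=SG, batch=OC → 1 match(es) in f → 1 row(s).
- a[3] code=NULL, batch=OC → no match; kept with NULLs on the f side.
- a[4] code=GN, batch=CR → no match; kept with NULLs on the f side.
- a[5] code=HP, batch=OC → no match; kept with NULLs on the f side.
Total: 1 matched + 5 padded = 6 rows.

6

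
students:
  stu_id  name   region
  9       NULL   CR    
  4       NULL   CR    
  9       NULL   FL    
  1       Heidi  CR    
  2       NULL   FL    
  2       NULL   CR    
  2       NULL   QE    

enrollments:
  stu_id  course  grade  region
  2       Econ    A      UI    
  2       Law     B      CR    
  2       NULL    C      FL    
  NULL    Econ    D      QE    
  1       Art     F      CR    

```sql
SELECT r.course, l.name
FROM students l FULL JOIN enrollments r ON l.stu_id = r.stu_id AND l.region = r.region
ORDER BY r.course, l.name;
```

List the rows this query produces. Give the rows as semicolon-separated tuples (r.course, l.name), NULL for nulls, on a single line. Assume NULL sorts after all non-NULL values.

FULL OUTER JOIN keeps every row from both sides; unmatched rows get NULL for the other side's columns.
Matching on l.stu_id = r.stu_id AND l.region = r.region. A NULL in a compared column never satisfies the condition.
- l[0] stu_id=9, region=CR → no match; kept with NULLs on the r side.
- l[1] stu_id=4, region=CR → no match; kept with NULLs on the r side.
- l[2] stu_id=9, region=FL → no match; kept with NULLs on the r side.
- l[3] stu_id=1, region=CR → 1 match(es) in r → 1 row(s).
- l[4] stu_id=2, region=FL → 1 match(es) in r → 1 row(s).
- l[5] stu_id=2, region=CR → 1 match(es) in r → 1 row(s).
- l[6] stu_id=2, region=QE → no match; kept with NULLs on the r side.
- 2 row(s) from r found no l partner → padded with NULL.
After projecting and ordering:
r.course | l.name
Art | Heidi
Econ | NULL
Econ | NULL
Law | NULL
NULL | NULL
NULL | NULL
NULL | NULL
NULL | NULL
NULL | NULL

(Art, Heidi); (Econ, NULL); (Econ, NULL); (Law, NULL); (NULL, NULL); (NULL, NULL); (NULL, NULL); (NULL, NULL); (NULL, NULL)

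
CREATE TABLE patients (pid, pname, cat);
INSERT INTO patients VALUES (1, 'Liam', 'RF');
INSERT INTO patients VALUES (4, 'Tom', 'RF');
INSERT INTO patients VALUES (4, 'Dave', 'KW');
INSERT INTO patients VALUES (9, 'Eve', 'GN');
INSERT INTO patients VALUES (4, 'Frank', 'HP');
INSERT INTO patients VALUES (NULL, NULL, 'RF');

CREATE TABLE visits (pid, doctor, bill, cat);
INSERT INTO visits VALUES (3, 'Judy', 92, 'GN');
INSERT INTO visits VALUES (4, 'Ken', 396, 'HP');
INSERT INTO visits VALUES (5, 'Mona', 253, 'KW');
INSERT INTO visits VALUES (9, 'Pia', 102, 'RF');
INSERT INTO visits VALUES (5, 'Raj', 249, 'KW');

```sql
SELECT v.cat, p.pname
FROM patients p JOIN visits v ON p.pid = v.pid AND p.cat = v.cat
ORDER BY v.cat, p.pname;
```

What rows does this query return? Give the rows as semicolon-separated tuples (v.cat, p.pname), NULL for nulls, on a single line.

(HP, Frank)

INNER JOIN keeps only pairs where the ON condition holds.
Matching on p.pid = v.pid AND p.cat = v.cat. A NULL in a compared column never satisfies the condition.
- pid=1, cat=RF: no matching v row, dropped.
- pid=4, cat=RF: no matching v row, dropped.
- pid=4, cat=KW: no matching v row, dropped.
- pid=9, cat=GN: no matching v row, dropped.
- pid=4, cat=HP: 1 matching v row(s), so 1 row(s) emitted.
- pid=NULL, cat=RF: no matching v row, dropped.
After projecting and ordering:
v.cat | p.pname
HP | Frank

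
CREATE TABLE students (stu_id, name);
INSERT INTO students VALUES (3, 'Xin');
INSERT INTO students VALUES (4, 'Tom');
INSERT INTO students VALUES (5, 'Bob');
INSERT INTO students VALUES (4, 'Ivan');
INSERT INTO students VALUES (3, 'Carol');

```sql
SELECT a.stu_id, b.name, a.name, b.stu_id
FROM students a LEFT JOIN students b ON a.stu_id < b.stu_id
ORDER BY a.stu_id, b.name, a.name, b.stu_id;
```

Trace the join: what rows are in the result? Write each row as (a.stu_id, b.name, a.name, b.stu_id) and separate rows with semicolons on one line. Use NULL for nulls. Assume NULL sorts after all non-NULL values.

LEFT JOIN keeps every row from `students a`; unmatched rows get NULL for `students b`'s columns.
Matching on a.stu_id < b.stu_id.
Matched pairs: 8; unmatched a rows kept: 1.

(3, Bob, Carol, 5); (3, Bob, Xin, 5); (3, Ivan, Carol, 4); (3, Ivan, Xin, 4); (3, Tom, Carol, 4); (3, Tom, Xin, 4); (4, Bob, Ivan, 5); (4, Bob, Tom, 5); (5, NULL, Bob, NULL)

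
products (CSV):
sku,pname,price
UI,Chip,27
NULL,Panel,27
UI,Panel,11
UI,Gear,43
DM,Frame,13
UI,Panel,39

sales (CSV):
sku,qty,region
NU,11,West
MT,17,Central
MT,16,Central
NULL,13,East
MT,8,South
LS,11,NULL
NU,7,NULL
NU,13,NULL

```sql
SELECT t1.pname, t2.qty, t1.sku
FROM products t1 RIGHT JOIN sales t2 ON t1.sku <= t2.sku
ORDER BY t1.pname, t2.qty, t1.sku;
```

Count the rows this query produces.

8

RIGHT JOIN keeps every row from `sales`; unmatched rows get NULL for `products`'s columns.
Matching on t1.sku <= t2.sku. A NULL in a compared column never satisfies the condition.
Matched pairs: 7; unmatched t2 rows kept: 1.
Total: 7 matched + 1 padded = 8 rows.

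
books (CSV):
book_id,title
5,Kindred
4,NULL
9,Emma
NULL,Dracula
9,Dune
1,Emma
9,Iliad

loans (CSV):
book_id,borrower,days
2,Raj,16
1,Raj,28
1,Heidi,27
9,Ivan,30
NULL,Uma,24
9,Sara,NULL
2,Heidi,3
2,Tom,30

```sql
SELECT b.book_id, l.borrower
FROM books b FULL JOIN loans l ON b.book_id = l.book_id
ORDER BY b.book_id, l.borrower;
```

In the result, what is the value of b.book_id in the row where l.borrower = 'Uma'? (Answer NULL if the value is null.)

FULL OUTER JOIN keeps every row from both sides; unmatched rows get NULL for the other side's columns.
Matching on b.book_id = l.book_id. A NULL in a compared column never satisfies the condition.
- b row (book_id=5): no match → kept, l columns NULL.
- b row (book_id=4): no match → kept, l columns NULL.
- b row (book_id=9): matches 2 l row(s) → 2 output row(s).
- b row (book_id=NULL): no match → kept, l columns NULL.
- b row (book_id=9): matches 2 l row(s) → 2 output row(s).
- b row (book_id=1): matches 2 l row(s) → 2 output row(s).
- b row (book_id=9): matches 2 l row(s) → 2 output row(s).
- 4 l row(s) had no b match → kept, b columns NULL.

NULL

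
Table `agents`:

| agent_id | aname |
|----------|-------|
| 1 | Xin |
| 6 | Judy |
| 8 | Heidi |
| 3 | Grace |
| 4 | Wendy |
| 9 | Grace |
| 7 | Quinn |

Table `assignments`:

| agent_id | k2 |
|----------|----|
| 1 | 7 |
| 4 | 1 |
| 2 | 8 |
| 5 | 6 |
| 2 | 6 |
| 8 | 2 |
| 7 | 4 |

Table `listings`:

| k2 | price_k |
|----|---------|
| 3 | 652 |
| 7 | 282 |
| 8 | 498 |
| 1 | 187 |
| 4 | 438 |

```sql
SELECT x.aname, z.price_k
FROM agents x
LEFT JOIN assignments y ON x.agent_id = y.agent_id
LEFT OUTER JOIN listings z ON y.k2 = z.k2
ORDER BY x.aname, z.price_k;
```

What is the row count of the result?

Evaluate left to right. First `agents x LEFT JOIN assignments y` on agent_id: 7 row(s).
Then LEFT JOIN `listings z` on k2: each of those 7 rows is kept; rows whose y.k2 has no match in z get NULL for z's columns.
Result: 7 row(s).

7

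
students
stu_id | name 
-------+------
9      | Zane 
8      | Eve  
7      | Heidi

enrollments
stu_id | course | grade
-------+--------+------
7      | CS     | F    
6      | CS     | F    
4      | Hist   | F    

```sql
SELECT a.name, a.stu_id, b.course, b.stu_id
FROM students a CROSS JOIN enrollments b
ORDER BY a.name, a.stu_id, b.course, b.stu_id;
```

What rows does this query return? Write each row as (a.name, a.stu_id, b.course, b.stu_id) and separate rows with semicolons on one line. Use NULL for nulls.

CROSS JOIN pairs every row of `students` with every row of `enrollments`: 3 × 3 = 9 rows.
After projecting and ordering:
a.name | a.stu_id | b.course | b.stu_id
Eve | 8 | CS | 6
Eve | 8 | CS | 7
Eve | 8 | Hist | 4
Heidi | 7 | CS | 6
Heidi | 7 | CS | 7
Heidi | 7 | Hist | 4
Zane | 9 | CS | 6
Zane | 9 | CS | 7
Zane | 9 | Hist | 4

(Eve, 8, CS, 6); (Eve, 8, CS, 7); (Eve, 8, Hist, 4); (Heidi, 7, CS, 6); (Heidi, 7, CS, 7); (Heidi, 7, Hist, 4); (Zane, 9, CS, 6); (Zane, 9, CS, 7); (Zane, 9, Hist, 4)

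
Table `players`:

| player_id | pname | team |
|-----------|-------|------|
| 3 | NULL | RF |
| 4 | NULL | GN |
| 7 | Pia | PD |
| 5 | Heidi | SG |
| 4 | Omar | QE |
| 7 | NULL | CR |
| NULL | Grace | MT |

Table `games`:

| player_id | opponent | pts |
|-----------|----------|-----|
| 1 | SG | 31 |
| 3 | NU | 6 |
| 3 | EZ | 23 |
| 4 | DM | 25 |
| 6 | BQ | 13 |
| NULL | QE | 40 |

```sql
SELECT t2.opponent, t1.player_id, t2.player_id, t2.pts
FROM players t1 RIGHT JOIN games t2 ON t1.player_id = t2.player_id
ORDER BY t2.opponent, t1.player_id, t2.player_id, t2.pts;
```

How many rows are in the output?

RIGHT JOIN keeps every row from `games`; unmatched rows get NULL for `players`'s columns.
Matching on t1.player_id = t2.player_id. A NULL in a compared column never satisfies the condition.
- t1 (player_id=3) pairs with 2 row(s) of t2.
- t1 (player_id=4) pairs with 1 row(s) of t2.
- t1 (player_id=7) has no partner in t2.
- t1 (player_id=5) has no partner in t2.
- t1 (player_id=4) pairs with 1 row(s) of t2.
- t1 (player_id=7) has no partner in t2.
- t1 (player_id=NULL) has no partner in t2.
- 3 row(s) from t2 found no t1 partner → padded with NULL.
Total: 4 matched + 3 padded = 7 rows.

7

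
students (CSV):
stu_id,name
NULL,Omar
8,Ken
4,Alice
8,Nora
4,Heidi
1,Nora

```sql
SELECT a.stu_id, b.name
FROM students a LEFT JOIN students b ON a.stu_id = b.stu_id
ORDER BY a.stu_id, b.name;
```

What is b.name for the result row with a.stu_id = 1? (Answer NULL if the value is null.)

LEFT JOIN keeps every row from `students a`; unmatched rows get NULL for `students b`'s columns.
Matching on a.stu_id = b.stu_id. A NULL in a compared column never satisfies the condition.
- a row (stu_id=NULL): no match → kept, b columns NULL.
- a row (stu_id=8): matches 2 b row(s) → 2 output row(s).
- a row (stu_id=4): matches 2 b row(s) → 2 output row(s).
- a row (stu_id=8): matches 2 b row(s) → 2 output row(s).
- a row (stu_id=4): matches 2 b row(s) → 2 output row(s).
- a row (stu_id=1): matches 1 b row(s) → 1 output row(s).

Nora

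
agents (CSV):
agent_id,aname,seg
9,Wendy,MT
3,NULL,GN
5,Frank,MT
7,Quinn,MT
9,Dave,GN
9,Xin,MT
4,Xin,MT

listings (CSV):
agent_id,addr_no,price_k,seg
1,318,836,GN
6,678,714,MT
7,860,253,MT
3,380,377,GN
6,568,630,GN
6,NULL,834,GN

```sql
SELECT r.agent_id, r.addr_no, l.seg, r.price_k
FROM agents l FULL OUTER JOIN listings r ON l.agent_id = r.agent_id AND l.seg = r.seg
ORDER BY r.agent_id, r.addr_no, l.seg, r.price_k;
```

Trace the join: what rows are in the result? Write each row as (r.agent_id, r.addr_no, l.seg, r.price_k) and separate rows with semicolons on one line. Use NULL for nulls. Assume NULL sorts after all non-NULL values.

FULL OUTER JOIN keeps every row from both sides; unmatched rows get NULL for the other side's columns.
Matching on l.agent_id = r.agent_id AND l.seg = r.seg.
- agent_id=9, seg=MT: no r row matches, row kept with r columns NULL.
- agent_id=3, seg=GN: 1 matching r row(s), so 1 row(s) emitted.
- agent_id=5, seg=MT: no r row matches, row kept with r columns NULL.
- agent_id=7, seg=MT: 1 matching r row(s), so 1 row(s) emitted.
- agent_id=9, seg=GN: no r row matches, row kept with r columns NULL.
- agent_id=9, seg=MT: no r row matches, row kept with r columns NULL.
- agent_id=4, seg=MT: no r row matches, row kept with r columns NULL.
- plus 4 unmatched r row(s), each kept with NULL l columns.

(1, 318, NULL, 836); (3, 380, GN, 377); (6, 568, NULL, 630); (6, 678, NULL, 714); (6, NULL, NULL, 834); (7, 860, MT, 253); (NULL, NULL, GN, NULL); (NULL, NULL, MT, NULL); (NULL, NULL, MT, NULL); (NULL, NULL, MT, NULL); (NULL, NULL, MT, NULL)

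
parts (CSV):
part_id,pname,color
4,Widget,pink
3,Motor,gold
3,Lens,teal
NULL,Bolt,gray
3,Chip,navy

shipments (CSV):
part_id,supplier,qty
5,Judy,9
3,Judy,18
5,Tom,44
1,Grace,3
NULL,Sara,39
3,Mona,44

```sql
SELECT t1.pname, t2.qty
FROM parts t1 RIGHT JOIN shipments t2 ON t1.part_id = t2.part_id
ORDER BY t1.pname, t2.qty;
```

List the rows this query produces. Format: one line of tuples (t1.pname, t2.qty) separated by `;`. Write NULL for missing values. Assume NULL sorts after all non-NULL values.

RIGHT JOIN keeps every row from `shipments`; unmatched rows get NULL for `parts`'s columns.
Matching on t1.part_id = t2.part_id. A NULL in a compared column never satisfies the condition.
- t1[0] part_id=4 → no match.
- t1[1] part_id=3 → 2 match(es) in t2 → 2 row(s).
- t1[2] part_id=3 → 2 match(es) in t2 → 2 row(s).
- t1[3] part_id=NULL → no match.
- t1[4] part_id=3 → 2 match(es) in t2 → 2 row(s).
- plus 4 unmatched t2 row(s), each kept with NULL t1 columns.
After projecting and ordering:
t1.pname | t2.qty
Chip | 18
Chip | 44
Lens | 18
Lens | 44
Motor | 18
Motor | 44
NULL | 3
NULL | 9
NULL | 39
NULL | 44

(Chip, 18); (Chip, 44); (Lens, 18); (Lens, 44); (Motor, 18); (Motor, 44); (NULL, 3); (NULL, 9); (NULL, 39); (NULL, 44)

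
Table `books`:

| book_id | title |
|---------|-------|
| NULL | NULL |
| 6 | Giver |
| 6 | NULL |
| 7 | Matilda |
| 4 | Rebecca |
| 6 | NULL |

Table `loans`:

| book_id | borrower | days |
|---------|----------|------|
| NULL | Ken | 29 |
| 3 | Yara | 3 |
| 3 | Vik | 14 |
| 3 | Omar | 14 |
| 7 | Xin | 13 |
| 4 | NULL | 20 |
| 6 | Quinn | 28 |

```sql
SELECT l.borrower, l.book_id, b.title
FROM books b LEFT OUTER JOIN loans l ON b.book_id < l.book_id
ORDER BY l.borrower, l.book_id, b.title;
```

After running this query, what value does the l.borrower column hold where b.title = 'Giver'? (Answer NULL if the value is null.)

Xin

LEFT JOIN keeps every row from `books`; unmatched rows get NULL for `loans`'s columns.
Matching on b.book_id < l.book_id. A NULL in a compared column never satisfies the condition.
Matched pairs: 5; unmatched b rows kept: 2.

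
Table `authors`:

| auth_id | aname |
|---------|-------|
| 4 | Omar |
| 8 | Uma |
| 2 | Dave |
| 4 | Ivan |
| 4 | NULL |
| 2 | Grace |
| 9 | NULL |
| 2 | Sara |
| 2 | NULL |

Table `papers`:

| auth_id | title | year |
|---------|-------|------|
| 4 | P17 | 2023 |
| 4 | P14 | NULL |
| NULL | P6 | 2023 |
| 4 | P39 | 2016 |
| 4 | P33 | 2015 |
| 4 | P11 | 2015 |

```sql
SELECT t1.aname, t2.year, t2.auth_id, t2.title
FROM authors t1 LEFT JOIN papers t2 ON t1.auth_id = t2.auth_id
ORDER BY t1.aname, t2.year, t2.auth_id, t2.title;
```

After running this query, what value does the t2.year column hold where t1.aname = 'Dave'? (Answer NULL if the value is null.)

LEFT JOIN keeps every row from `authors`; unmatched rows get NULL for `papers`'s columns.
Matching on t1.auth_id = t2.auth_id. A NULL in a compared column never satisfies the condition.
Matched pairs: 15; unmatched t1 rows kept: 6.

NULL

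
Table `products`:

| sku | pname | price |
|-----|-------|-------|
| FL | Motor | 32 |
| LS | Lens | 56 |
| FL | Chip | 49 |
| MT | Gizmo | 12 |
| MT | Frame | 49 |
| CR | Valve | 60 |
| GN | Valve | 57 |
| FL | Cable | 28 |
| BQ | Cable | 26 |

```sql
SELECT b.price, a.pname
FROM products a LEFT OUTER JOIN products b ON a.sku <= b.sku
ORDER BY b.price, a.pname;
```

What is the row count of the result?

LEFT JOIN keeps every row from `products a`; unmatched rows get NULL for `products b`'s columns.
Matching on a.sku <= b.sku.
- a row (sku=FL): matches 7 b row(s) → 7 output row(s).
- a row (sku=LS): matches 3 b row(s) → 3 output row(s).
- a row (sku=FL): matches 7 b row(s) → 7 output row(s).
- a row (sku=MT): matches 2 b row(s) → 2 output row(s).
- a row (sku=MT): matches 2 b row(s) → 2 output row(s).
- a row (sku=CR): matches 8 b row(s) → 8 output row(s).
- a row (sku=GN): matches 4 b row(s) → 4 output row(s).
- a row (sku=FL): matches 7 b row(s) → 7 output row(s).
- a row (sku=BQ): matches 9 b row(s) → 9 output row(s).
Total: 49 rows.

49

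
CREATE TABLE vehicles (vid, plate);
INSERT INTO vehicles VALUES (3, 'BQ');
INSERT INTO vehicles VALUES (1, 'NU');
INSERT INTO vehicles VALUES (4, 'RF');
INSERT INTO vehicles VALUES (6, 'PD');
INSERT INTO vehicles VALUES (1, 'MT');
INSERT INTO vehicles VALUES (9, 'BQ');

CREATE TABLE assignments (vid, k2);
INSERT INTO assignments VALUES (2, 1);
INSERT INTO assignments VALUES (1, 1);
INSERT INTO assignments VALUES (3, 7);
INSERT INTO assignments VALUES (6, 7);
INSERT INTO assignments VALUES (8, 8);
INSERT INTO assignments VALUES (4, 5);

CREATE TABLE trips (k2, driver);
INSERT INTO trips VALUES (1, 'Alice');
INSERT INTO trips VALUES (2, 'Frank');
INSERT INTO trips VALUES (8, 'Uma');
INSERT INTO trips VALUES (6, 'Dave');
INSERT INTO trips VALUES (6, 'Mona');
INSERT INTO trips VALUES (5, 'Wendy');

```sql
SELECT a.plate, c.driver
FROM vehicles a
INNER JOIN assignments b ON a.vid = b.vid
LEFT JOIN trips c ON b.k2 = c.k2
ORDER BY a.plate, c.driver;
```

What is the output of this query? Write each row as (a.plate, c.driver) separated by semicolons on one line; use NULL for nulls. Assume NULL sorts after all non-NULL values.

(BQ, NULL); (MT, Alice); (NU, Alice); (PD, NULL); (RF, Wendy)

Step 1 — a INNER JOIN b on vid → 5 row(s).
Then LEFT JOIN `trips c` on k2: each of those 5 rows is kept; rows whose b.k2 has no match in c get NULL for c's columns.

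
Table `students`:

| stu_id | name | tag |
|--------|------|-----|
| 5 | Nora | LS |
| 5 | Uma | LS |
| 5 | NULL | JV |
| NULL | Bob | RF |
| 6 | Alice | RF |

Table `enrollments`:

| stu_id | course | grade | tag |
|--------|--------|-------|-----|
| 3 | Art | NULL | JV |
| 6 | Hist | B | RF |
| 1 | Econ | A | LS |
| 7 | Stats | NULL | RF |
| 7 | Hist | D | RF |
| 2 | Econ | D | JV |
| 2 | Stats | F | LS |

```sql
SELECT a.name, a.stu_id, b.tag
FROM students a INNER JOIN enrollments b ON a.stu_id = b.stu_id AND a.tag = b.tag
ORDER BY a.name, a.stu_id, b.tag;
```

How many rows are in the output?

INNER JOIN keeps only pairs where the ON condition holds.
Matching on a.stu_id = b.stu_id AND a.tag = b.tag. A NULL in a compared column never satisfies the condition.
- a row (stu_id=5, tag=LS): no match → dropped.
- a row (stu_id=5, tag=LS): no match → dropped.
- a row (stu_id=5, tag=JV): no match → dropped.
- a row (stu_id=NULL, tag=RF): no match → dropped.
- a row (stu_id=6, tag=RF): matches 1 b row(s) → 1 output row(s).
Total: 1 rows.

1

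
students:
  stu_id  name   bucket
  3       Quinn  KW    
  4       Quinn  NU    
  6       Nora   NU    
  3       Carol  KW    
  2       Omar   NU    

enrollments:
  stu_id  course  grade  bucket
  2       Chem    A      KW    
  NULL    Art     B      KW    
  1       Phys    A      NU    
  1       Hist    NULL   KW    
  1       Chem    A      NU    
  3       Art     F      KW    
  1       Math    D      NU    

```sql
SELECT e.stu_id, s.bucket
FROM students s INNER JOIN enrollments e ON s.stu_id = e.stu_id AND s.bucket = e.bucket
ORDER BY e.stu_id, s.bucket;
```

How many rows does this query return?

2

INNER JOIN keeps only pairs where the ON condition holds.
Matching on s.stu_id = e.stu_id AND s.bucket = e.bucket. A NULL in a compared column never satisfies the condition.
- s (stu_id=3, bucket=KW) pairs with 1 row(s) of e.
- s (stu_id=4, bucket=NU) has no partner → excluded.
- s (stu_id=6, bucket=NU) has no partner → excluded.
- s (stu_id=3, bucket=KW) pairs with 1 row(s) of e.
- s (stu_id=2, bucket=NU) has no partner → excluded.
Total: 2 rows.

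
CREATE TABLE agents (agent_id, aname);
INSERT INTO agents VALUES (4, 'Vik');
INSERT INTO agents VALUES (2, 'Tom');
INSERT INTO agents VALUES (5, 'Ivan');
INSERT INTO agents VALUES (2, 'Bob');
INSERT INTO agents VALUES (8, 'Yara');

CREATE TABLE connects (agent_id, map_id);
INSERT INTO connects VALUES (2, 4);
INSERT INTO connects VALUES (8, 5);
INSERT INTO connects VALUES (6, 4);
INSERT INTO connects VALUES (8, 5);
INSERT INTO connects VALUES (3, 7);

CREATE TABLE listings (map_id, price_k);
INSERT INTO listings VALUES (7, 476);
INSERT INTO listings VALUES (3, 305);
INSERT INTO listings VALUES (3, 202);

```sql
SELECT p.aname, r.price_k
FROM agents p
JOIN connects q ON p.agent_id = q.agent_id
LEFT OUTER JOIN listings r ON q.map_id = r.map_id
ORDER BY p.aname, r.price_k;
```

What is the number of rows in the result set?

4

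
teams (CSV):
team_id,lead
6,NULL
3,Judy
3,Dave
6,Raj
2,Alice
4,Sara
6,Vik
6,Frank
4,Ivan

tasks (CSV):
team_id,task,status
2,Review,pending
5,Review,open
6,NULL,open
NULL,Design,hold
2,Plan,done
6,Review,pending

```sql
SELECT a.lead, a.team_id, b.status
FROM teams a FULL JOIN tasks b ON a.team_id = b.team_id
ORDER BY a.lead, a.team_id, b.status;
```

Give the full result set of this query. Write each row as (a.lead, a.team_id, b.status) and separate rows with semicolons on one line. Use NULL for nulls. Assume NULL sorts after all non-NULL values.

(Alice, 2, done); (Alice, 2, pending); (Dave, 3, NULL); (Frank, 6, open); (Frank, 6, pending); (Ivan, 4, NULL); (Judy, 3, NULL); (Raj, 6, open); (Raj, 6, pending); (Sara, 4, NULL); (Vik, 6, open); (Vik, 6, pending); (NULL, 6, open); (NULL, 6, pending); (NULL, NULL, hold); (NULL, NULL, open)

FULL OUTER JOIN keeps every row from both sides; unmatched rows get NULL for the other side's columns.
Matching on a.team_id = b.team_id. A NULL in a compared column never satisfies the condition.
- a[0] team_id=6 → 2 match(es) in b → 2 row(s).
- a[1] team_id=3 → no match; kept with NULLs on the b side.
- a[2] team_id=3 → no match; kept with NULLs on the b side.
- a[3] team_id=6 → 2 match(es) in b → 2 row(s).
- a[4] team_id=2 → 2 match(es) in b → 2 row(s).
- a[5] team_id=4 → no match; kept with NULLs on the b side.
- a[6] team_id=6 → 2 match(es) in b → 2 row(s).
- a[7] team_id=6 → 2 match(es) in b → 2 row(s).
- a[8] team_id=4 → no match; kept with NULLs on the b side.
- 2 b row(s) had no a match → kept, a columns NULL.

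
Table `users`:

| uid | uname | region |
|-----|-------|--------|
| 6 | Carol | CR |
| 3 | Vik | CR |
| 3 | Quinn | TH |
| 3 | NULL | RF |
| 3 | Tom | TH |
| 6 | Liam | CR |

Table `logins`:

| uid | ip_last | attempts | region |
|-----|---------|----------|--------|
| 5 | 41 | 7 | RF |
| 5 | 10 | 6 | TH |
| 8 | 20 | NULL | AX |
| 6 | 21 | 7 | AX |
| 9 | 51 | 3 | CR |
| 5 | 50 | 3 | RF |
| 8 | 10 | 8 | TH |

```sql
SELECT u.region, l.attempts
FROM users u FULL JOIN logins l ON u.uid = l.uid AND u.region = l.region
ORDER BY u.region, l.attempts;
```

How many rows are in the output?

13

FULL OUTER JOIN keeps every row from both sides; unmatched rows get NULL for the other side's columns.
Matching on u.uid = l.uid AND u.region = l.region.
- u[0] uid=6, region=CR → no match; kept with NULLs on the l side.
- u[1] uid=3, region=CR → no match; kept with NULLs on the l side.
- u[2] uid=3, region=TH → no match; kept with NULLs on the l side.
- u[3] uid=3, region=RF → no match; kept with NULLs on the l side.
- u[4] uid=3, region=TH → no match; kept with NULLs on the l side.
- u[5] uid=6, region=CR → no match; kept with NULLs on the l side.
- 7 row(s) from l found no u partner → padded with NULL.
Total: 0 matched + 13 padded = 13 rows.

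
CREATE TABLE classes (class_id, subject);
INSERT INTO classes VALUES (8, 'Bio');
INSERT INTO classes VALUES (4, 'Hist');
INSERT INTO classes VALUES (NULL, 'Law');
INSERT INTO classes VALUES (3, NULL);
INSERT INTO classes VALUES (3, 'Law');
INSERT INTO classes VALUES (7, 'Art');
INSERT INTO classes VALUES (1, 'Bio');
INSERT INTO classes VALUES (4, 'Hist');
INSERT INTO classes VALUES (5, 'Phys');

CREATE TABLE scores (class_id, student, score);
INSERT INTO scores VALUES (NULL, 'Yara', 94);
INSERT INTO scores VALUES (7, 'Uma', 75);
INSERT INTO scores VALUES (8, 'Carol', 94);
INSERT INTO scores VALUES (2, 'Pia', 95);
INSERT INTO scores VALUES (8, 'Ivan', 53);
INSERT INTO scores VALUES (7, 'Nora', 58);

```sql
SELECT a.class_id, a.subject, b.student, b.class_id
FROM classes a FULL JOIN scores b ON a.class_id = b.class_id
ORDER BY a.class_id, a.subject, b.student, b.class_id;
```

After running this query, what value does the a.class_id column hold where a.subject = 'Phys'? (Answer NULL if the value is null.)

5

FULL OUTER JOIN keeps every row from both sides; unmatched rows get NULL for the other side's columns.
Matching on a.class_id = b.class_id. A NULL in a compared column never satisfies the condition.
- a row (class_id=8): matches 2 b row(s) → 2 output row(s).
- a row (class_id=4): no match → kept, b columns NULL.
- a row (class_id=NULL): no match → kept, b columns NULL.
- a row (class_id=3): no match → kept, b columns NULL.
- a row (class_id=3): no match → kept, b columns NULL.
- a row (class_id=7): matches 2 b row(s) → 2 output row(s).
- a row (class_id=1): no match → kept, b columns NULL.
- a row (class_id=4): no match → kept, b columns NULL.
- a row (class_id=5): no match → kept, b columns NULL.
- 2 b row(s) had no a match → kept, a columns NULL.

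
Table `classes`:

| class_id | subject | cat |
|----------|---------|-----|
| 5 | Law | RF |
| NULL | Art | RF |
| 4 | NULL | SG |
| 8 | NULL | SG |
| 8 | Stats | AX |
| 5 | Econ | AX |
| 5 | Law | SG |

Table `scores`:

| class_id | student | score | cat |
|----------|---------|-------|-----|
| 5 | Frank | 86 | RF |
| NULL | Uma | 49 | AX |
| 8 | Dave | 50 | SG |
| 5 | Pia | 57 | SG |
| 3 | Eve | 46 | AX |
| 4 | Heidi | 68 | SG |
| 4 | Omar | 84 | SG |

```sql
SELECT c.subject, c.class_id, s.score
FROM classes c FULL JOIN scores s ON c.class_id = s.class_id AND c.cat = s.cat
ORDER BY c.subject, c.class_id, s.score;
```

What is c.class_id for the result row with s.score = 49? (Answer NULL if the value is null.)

FULL OUTER JOIN keeps every row from both sides; unmatched rows get NULL for the other side's columns.
Matching on c.class_id = s.class_id AND c.cat = s.cat. A NULL in a compared column never satisfies the condition.
- c[0] class_id=5, cat=RF → 1 match(es) in s → 1 row(s).
- c[1] class_id=NULL, cat=RF → no match; kept with NULLs on the s side.
- c[2] class_id=4, cat=SG → 2 match(es) in s → 2 row(s).
- c[3] class_id=8, cat=SG → 1 match(es) in s → 1 row(s).
- c[4] class_id=8, cat=AX → no match; kept with NULLs on the s side.
- c[5] class_id=5, cat=AX → no match; kept with NULLs on the s side.
- c[6] class_id=5, cat=SG → 1 match(es) in s → 1 row(s).
- 2 s row(s) had no c match → kept, c columns NULL.

NULL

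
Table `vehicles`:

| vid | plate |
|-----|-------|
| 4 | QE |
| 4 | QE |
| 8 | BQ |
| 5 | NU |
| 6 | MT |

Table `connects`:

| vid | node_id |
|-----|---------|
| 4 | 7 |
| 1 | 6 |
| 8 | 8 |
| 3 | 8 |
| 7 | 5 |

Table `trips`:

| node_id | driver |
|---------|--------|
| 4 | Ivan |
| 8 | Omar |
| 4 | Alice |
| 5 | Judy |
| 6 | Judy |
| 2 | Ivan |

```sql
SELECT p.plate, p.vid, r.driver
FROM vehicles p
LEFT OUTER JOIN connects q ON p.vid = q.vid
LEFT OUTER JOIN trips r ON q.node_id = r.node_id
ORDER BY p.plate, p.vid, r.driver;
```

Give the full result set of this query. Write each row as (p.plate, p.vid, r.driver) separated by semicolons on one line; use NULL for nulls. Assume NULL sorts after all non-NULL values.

(BQ, 8, Omar); (MT, 6, NULL); (NU, 5, NULL); (QE, 4, NULL); (QE, 4, NULL)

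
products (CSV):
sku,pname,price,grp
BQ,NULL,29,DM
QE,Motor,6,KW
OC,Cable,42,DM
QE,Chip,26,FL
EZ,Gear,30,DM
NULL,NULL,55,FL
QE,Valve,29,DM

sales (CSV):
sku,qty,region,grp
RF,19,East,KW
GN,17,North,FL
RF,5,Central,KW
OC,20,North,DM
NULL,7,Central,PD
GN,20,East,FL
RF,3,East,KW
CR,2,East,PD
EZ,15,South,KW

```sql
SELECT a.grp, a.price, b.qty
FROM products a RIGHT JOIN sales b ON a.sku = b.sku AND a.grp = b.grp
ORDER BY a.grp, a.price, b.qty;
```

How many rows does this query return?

RIGHT JOIN keeps every row from `sales`; unmatched rows get NULL for `products`'s columns.
Matching on a.sku = b.sku AND a.grp = b.grp. A NULL in a compared column never satisfies the condition.
- sku=BQ, grp=DM: no matching b row.
- sku=QE, grp=KW: no matching b row.
- sku=OC, grp=DM: 1 matching b row(s), so 1 row(s) emitted.
- sku=QE, grp=FL: no matching b row.
- sku=EZ, grp=DM: no matching b row.
- sku=NULL, grp=FL: no matching b row.
- sku=QE, grp=DM: no matching b row.
- 8 row(s) from b found no a partner → padded with NULL.
Total: 1 matched + 8 padded = 9 rows.

9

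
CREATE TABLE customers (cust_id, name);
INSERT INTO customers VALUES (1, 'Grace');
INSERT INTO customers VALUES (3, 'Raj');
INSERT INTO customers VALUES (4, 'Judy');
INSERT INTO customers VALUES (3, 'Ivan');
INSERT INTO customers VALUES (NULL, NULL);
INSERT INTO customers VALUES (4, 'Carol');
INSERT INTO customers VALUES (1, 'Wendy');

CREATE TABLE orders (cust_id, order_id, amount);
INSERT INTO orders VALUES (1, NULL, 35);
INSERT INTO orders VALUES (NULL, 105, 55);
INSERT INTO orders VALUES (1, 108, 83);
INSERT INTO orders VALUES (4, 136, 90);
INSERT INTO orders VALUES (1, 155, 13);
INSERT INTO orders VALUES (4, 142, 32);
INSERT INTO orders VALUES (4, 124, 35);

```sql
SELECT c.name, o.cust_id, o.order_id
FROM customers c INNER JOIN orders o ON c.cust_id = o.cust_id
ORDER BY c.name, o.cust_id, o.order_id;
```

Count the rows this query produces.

12

INNER JOIN keeps only pairs where the ON condition holds.
Matching on c.cust_id = o.cust_id. A NULL in a compared column never satisfies the condition.
Matched pairs: 12.
Total: 12 rows.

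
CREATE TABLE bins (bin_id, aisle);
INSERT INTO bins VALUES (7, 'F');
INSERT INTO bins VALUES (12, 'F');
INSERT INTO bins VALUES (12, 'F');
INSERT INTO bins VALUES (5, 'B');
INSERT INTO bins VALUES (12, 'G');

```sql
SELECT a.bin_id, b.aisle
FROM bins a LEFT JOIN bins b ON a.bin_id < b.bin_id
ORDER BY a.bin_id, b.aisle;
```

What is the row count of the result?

10

LEFT JOIN keeps every row from `bins a`; unmatched rows get NULL for `bins b`'s columns.
Matching on a.bin_id < b.bin_id.
Matched pairs: 7; unmatched a rows kept: 3.
Total: 7 matched + 3 padded = 10 rows.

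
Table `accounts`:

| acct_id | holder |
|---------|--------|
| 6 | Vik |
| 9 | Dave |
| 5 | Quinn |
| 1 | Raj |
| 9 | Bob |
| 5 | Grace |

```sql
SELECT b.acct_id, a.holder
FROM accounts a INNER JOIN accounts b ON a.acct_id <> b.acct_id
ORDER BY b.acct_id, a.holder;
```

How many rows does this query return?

INNER JOIN keeps only pairs where the ON condition holds.
Matching on a.acct_id <> b.acct_id.
- a (acct_id=6) pairs with 5 row(s) of b.
- a (acct_id=9) pairs with 4 row(s) of b.
- a (acct_id=5) pairs with 4 row(s) of b.
- a (acct_id=1) pairs with 5 row(s) of b.
- a (acct_id=9) pairs with 4 row(s) of b.
- a (acct_id=5) pairs with 4 row(s) of b.
Total: 26 rows.

26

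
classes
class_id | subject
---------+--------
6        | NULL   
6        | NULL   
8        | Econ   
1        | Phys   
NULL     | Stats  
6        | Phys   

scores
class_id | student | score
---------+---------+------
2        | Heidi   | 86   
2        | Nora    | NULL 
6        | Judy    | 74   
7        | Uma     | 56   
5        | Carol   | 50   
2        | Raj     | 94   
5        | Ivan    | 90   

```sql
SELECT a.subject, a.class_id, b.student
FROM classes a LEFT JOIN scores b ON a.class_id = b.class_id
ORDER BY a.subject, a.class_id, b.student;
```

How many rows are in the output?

LEFT JOIN keeps every row from `classes`; unmatched rows get NULL for `scores`'s columns.
Matching on a.class_id = b.class_id. A NULL in a compared column never satisfies the condition.
Matched pairs: 3; unmatched a rows kept: 3.
Total: 3 matched + 3 padded = 6 rows.

6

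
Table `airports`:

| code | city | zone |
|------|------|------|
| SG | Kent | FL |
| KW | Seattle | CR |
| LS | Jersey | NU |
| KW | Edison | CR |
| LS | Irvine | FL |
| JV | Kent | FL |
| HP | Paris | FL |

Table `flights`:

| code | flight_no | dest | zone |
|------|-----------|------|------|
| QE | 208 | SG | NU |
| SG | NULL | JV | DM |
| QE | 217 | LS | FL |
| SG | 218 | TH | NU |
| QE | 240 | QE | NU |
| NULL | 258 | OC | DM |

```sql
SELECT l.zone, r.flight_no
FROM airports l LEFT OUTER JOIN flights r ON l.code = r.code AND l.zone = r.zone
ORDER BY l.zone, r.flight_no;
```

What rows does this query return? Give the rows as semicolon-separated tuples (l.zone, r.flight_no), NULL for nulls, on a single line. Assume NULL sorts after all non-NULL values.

LEFT JOIN keeps every row from `airports`; unmatched rows get NULL for `flights`'s columns.
Matching on l.code = r.code AND l.zone = r.zone. A NULL in a compared column never satisfies the condition.
- l row (code=SG, zone=FL): no match → kept, r columns NULL.
- l row (code=KW, zone=CR): no match → kept, r columns NULL.
- l row (code=LS, zone=NU): no match → kept, r columns NULL.
- l row (code=KW, zone=CR): no match → kept, r columns NULL.
- l row (code=LS, zone=FL): no match → kept, r columns NULL.
- l row (code=JV, zone=FL): no match → kept, r columns NULL.
- l row (code=HP, zone=FL): no match → kept, r columns NULL.
After projecting and ordering:
l.zone | r.flight_no
CR | NULL
CR | NULL
FL | NULL
FL | NULL
FL | NULL
FL | NULL
NU | NULL

(CR, NULL); (CR, NULL); (FL, NULL); (FL, NULL); (FL, NULL); (FL, NULL); (NU, NULL)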